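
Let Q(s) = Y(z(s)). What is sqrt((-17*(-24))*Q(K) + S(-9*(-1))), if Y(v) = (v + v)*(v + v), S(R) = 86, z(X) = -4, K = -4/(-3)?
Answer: sqrt(26198) ≈ 161.86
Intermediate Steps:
K = 4/3 (K = -4*(-1/3) = 4/3 ≈ 1.3333)
Y(v) = 4*v**2 (Y(v) = (2*v)*(2*v) = 4*v**2)
Q(s) = 64 (Q(s) = 4*(-4)**2 = 4*16 = 64)
sqrt((-17*(-24))*Q(K) + S(-9*(-1))) = sqrt(-17*(-24)*64 + 86) = sqrt(408*64 + 86) = sqrt(26112 + 86) = sqrt(26198)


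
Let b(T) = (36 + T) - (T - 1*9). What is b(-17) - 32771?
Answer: -32726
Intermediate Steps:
b(T) = 45 (b(T) = (36 + T) - (T - 9) = (36 + T) - (-9 + T) = (36 + T) + (9 - T) = 45)
b(-17) - 32771 = 45 - 32771 = -32726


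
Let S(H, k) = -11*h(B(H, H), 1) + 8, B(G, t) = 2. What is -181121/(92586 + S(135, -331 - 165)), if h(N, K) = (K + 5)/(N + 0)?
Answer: -181121/92561 ≈ -1.9568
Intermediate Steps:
h(N, K) = (5 + K)/N
S(H, k) = -25 (S(H, k) = -11*(5 + 1)/2 + 8 = -11*6/2 + 8 = -11*3 + 8 = -33 + 8 = -25)
-181121/(92586 + S(135, -331 - 165)) = -181121/(92586 - 25) = -181121/92561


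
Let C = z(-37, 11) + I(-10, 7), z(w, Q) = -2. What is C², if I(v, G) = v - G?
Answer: 361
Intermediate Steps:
C = -19 (C = -2 + (-10 - 1*7) = -2 + (-10 - 7) = -2 - 17 = -19)
C² = (-19)² = 361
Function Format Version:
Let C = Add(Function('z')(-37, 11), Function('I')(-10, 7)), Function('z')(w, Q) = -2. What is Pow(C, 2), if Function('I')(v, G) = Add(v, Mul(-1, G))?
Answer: 361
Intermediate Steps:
C = -19 (C = Add(-2, Add(-10, Mul(-1, 7))) = Add(-2, Add(-10, -7)) = Add(-2, -17) = -19)
Pow(C, 2) = Pow(-19, 2) = 361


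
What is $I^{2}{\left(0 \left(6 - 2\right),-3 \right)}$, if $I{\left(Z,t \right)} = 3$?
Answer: $9$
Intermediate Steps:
$I^{2}{\left(0 \left(6 - 2\right),-3 \right)} = 3^{2} = 9$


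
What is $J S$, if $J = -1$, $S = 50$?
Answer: $-50$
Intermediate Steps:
$J S = \left(-1\right) 50 = -50$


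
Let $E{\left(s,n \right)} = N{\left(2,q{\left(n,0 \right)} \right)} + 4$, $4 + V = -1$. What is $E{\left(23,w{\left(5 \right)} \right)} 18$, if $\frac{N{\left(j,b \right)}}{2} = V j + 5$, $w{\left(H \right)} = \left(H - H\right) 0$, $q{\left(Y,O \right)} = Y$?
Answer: $-108$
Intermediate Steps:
$V = -5$ ($V = -4 - 1 = -5$)
$w{\left(H \right)} = 0$ ($w{\left(H \right)} = 0 \cdot 0 = 0$)
$N{\left(j,b \right)} = 10 - 10 j$ ($N{\left(j,b \right)} = 2 \left(- 5 j + 5\right) = 2 \left(5 - 5 j\right) = 10 - 10 j$)
$E{\left(s,n \right)} = -6$ ($E{\left(s,n \right)} = \left(10 - 20\right) + 4 = -10 + 4 = -6$)
$E{\left(23,w{\left(5 \right)} \right)} 18 = \left(-6\right) 18 = -108$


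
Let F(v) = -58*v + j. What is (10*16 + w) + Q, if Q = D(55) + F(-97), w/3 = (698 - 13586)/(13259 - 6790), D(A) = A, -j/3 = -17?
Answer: 38076684/6469 ≈ 5886.0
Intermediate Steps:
j = 51 (j = -3*(-17) = 51)
F(v) = 51 - 58*v (F(v) = -58*v + 51 = 51 - 58*v)
w = -38664/6469 (w = 3*((698 - 13586)/(13259 - 6790)) = 3*(-12888/6469) = -38664/6469 ≈ -5.9768)
Q = 5732 (Q = 55 + (51 - 58*(-97)) = 55 + (51 + 5626) = 55 + 5677 = 5732)
(10*16 + w) + Q = (10*16 - 38664/6469) + 5732 = (160 - 38664/6469) + 5732 = 996376/6469 + 5732 = 38076684/6469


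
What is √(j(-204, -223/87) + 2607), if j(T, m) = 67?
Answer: √2674 ≈ 51.711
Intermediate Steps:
√(j(-204, -223/87) + 2607) = √(67 + 2607) = √2674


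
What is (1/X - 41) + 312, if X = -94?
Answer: 25473/94 ≈ 270.99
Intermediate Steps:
(1/X - 41) + 312 = (1/(-94) - 41) + 312 = (-1/94 - 41) + 312 = -3855/94 + 312 = 25473/94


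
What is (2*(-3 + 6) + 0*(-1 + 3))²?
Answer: 36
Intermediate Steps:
(2*(-3 + 6) + 0*(-1 + 3))² = (2*3 + 0*2)² = (6 + 0)² = 6² = 36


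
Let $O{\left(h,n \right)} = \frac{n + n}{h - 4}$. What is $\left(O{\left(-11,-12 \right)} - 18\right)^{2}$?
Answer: $\frac{6724}{25} \approx 268.96$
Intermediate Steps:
$O{\left(h,n \right)} = \frac{2 n}{-4 + h}$
$\left(O{\left(-11,-12 \right)} - 18\right)^{2} = \left(2 \left(-12\right) \frac{1}{-4 - 11} - 18\right)^{2} = \left(2 \left(-12\right) \frac{1}{-15} - 18\right)^{2} = \left(2 \left(-12\right) \left(- \frac{1}{15}\right) - 18\right)^{2} = \left(\frac{8}{5} - 18\right)^{2} = \left(- \frac{82}{5}\right)^{2} = \frac{6724}{25}$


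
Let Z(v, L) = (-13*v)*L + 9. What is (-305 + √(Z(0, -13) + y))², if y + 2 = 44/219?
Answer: (66795 - √345363)²/47961 ≈ 91395.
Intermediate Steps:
Z(v, L) = 9 - 13*L*v (Z(v, L) = -13*L*v + 9 = 9 - 13*L*v)
y = -394/219 (y = -2 + 44/219 = -394/219 ≈ -1.7991)
(-305 + √(Z(0, -13) + y))² = (-305 + √((9 - 13*(-13)*0) - 394/219))² = (-305 + √((9 + 0) - 394/219))² = (-305 + √(9 - 394/219))² = (-305 + √(1577/219))² = (-305 + √345363/219)²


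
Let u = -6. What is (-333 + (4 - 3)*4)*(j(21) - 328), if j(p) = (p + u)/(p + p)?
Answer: 215589/2 ≈ 1.0779e+5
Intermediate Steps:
j(p) = (-6 + p)/(2*p) (j(p) = (p - 6)/(p + p) = (-6 + p)/((2*p)) = (-6 + p)*(1/(2*p)) = (-6 + p)/(2*p))
(-333 + (4 - 3)*4)*(j(21) - 328) = (-333 + (4 - 3)*4)*((½)*(-6 + 21)/21 - 328) = (-333 + 1*4)*((½)*(1/21)*15 - 328) = (-333 + 4)*(5/14 - 328) = -329*(-4587/14) = 215589/2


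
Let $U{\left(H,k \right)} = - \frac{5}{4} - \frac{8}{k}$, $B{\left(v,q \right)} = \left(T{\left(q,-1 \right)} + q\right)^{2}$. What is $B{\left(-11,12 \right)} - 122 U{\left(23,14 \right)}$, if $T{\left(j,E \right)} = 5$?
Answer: $\frac{7157}{14} \approx 511.21$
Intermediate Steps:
$B{\left(v,q \right)} = \left(5 + q\right)^{2}$
$U{\left(H,k \right)} = - \frac{5}{4} - \frac{8}{k}$ ($U{\left(H,k \right)} = \left(-5\right) \frac{1}{4} - \frac{8}{k} = - \frac{5}{4} - \frac{8}{k}$)
$B{\left(-11,12 \right)} - 122 U{\left(23,14 \right)} = \left(5 + 12\right)^{2} - 122 \left(- \frac{5}{4} - \frac{8}{14}\right) = 17^{2} - 122 \left(- \frac{5}{4} - \frac{4}{7}\right) = 289 - 122 \left(- \frac{5}{4} - \frac{4}{7}\right) = 289 - - \frac{3111}{14} = 289 + \frac{3111}{14} = \frac{7157}{14}$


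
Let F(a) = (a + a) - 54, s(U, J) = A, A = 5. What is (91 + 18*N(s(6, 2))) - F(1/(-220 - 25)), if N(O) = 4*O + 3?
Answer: 136957/245 ≈ 559.01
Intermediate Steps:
s(U, J) = 5
N(O) = 3 + 4*O
F(a) = -54 + 2*a (F(a) = 2*a - 54 = -54 + 2*a)
(91 + 18*N(s(6, 2))) - F(1/(-220 - 25)) = (91 + 18*(3 + 4*5)) - (-54 + 2/(-220 - 25)) = (91 + 18*(3 + 20)) - (-54 + 2/(-245)) = (91 + 18*23) - (-54 + 2*(-1/245)) = (91 + 414) - (-54 - 2/245) = 505 - 1*(-13232/245) = 505 + 13232/245 = 136957/245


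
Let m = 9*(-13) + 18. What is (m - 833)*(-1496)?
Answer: 1394272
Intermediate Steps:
m = -99 (m = -117 + 18 = -99)
(m - 833)*(-1496) = (-99 - 833)*(-1496) = -932*(-1496) = 1394272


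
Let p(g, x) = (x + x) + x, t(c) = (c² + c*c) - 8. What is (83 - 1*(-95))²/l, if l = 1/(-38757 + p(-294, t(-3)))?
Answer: -1227026268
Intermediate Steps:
t(c) = -8 + 2*c² (t(c) = (c² + c²) - 8 = 2*c² - 8 = -8 + 2*c²)
p(g, x) = 3*x (p(g, x) = 2*x + x = 3*x)
l = -1/38727 (l = 1/(-38757 + 3*(-8 + 2*(-3)²)) = 1/(-38757 + 3*(-8 + 2*9)) = 1/(-38757 + 3*(-8 + 18)) = 1/(-38757 + 3*10) = 1/(-38757 + 30) = 1/(-38727) = -1/38727 ≈ -2.5822e-5)
(83 - 1*(-95))²/l = (83 - 1*(-95))²/(-1/38727) = (83 + 95)²*(-38727) = 178²*(-38727) = 31684*(-38727) = -1227026268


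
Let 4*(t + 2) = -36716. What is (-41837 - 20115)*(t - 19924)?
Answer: 1803112960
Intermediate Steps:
t = -9181 (t = -2 + (1/4)*(-36716) = -2 - 9179 = -9181)
(-41837 - 20115)*(t - 19924) = (-41837 - 20115)*(-9181 - 19924) = -61952*(-29105) = 1803112960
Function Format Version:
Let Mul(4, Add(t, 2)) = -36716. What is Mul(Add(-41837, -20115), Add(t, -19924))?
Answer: 1803112960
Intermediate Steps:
t = -9181 (t = Add(-2, Mul(Rational(1, 4), -36716)) = Add(-2, -9179) = -9181)
Mul(Add(-41837, -20115), Add(t, -19924)) = Mul(Add(-41837, -20115), Add(-9181, -19924)) = Mul(-61952, -29105) = 1803112960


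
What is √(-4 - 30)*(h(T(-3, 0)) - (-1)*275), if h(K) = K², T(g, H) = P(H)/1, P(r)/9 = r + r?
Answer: 275*I*√34 ≈ 1603.5*I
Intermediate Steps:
P(r) = 18*r (P(r) = 9*(r + r) = 9*(2*r) = 18*r)
T(g, H) = 18*H (T(g, H) = (18*H)/1 = (18*H)*1 = 18*H)
√(-4 - 30)*(h(T(-3, 0)) - (-1)*275) = √(-4 - 30)*((18*0)² - (-1)*275) = √(-34)*(0² - 1*(-275)) = (I*√34)*(0 + 275) = (I*√34)*275 = 275*I*√34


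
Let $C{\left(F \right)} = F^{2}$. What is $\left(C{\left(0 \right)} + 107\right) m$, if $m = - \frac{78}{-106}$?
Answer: $\frac{4173}{53} \approx 78.736$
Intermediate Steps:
$m = \frac{39}{53}$ ($m = \left(-78\right) \left(- \frac{1}{106}\right) = \frac{39}{53} \approx 0.73585$)
$\left(C{\left(0 \right)} + 107\right) m = \left(0^{2} + 107\right) \frac{39}{53} = \left(0 + 107\right) \frac{39}{53} = 107 \cdot \frac{39}{53} = \frac{4173}{53}$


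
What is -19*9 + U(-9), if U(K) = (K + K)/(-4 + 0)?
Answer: -333/2 ≈ -166.50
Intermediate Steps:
U(K) = -K/2 (U(K) = (2*K)/(-4) = (2*K)*(-¼) = -K/2)
-19*9 + U(-9) = -19*9 - ½*(-9) = -171 + 9/2 = -333/2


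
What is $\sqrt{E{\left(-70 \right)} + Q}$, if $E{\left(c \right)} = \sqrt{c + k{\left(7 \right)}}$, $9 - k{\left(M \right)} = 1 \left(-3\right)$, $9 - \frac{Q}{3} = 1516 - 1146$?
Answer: $\sqrt{-1083 + i \sqrt{58}} \approx 0.1157 + 32.909 i$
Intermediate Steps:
$Q = -1083$ ($Q = 27 - 3 \left(1516 - 1146\right) = 27 - 1110 = -1083$)
$k{\left(M \right)} = 12$ ($k{\left(M \right)} = 9 - 1 \left(-3\right) = 9 - -3 = 9 + 3 = 12$)
$E{\left(c \right)} = \sqrt{12 + c}$ ($E{\left(c \right)} = \sqrt{c + 12} = \sqrt{12 + c}$)
$\sqrt{E{\left(-70 \right)} + Q} = \sqrt{\sqrt{12 - 70} - 1083} = \sqrt{\sqrt{-58} - 1083} = \sqrt{i \sqrt{58} - 1083} = \sqrt{-1083 + i \sqrt{58}}$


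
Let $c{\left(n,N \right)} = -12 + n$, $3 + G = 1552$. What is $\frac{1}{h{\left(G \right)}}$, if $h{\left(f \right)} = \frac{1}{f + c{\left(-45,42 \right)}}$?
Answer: $1492$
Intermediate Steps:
$G = 1549$ ($G = -3 + 1552 = 1549$)
$h{\left(f \right)} = \frac{1}{-57 + f}$ ($h{\left(f \right)} = \frac{1}{f - 57} = \frac{1}{-57 + f}$)
$\frac{1}{h{\left(G \right)}} = \frac{1}{\frac{1}{-57 + 1549}} = \frac{1}{\frac{1}{1492}} = 1492$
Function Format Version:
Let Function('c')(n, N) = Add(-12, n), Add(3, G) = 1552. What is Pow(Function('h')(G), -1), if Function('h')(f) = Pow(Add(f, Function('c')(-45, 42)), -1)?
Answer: 1492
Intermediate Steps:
G = 1549 (G = Add(-3, 1552) = 1549)
Function('h')(f) = Pow(Add(-57, f), -1) (Function('h')(f) = Pow(Add(f, Add(-12, -45)), -1) = Pow(Add(f, -57), -1) = Pow(Add(-57, f), -1))
Pow(Function('h')(G), -1) = Pow(Pow(Add(-57, 1549), -1), -1) = Pow(Pow(1492, -1), -1) = Pow(Rational(1, 1492), -1) = 1492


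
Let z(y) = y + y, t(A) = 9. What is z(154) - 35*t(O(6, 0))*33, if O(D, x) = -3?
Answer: -10087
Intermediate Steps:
z(y) = 2*y
z(154) - 35*t(O(6, 0))*33 = 2*154 - 35*9*33 = 308 - 315*33 = 308 - 10395 = -10087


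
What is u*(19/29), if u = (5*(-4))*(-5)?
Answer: 1900/29 ≈ 65.517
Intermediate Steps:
u = 100 (u = -20*(-5) = 100)
u*(19/29) = 100*(19/29) = 1900/29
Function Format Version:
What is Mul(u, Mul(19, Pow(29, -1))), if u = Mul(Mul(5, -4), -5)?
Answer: Rational(1900, 29) ≈ 65.517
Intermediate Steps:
u = 100 (u = Mul(-20, -5) = 100)
Mul(u, Mul(19, Pow(29, -1))) = Mul(100, Mul(19, Pow(29, -1))) = Mul(100, Mul(19, Rational(1, 29))) = Mul(100, Rational(19, 29)) = Rational(1900, 29)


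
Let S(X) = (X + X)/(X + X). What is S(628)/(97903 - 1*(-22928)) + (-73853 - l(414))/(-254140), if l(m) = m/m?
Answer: 4462053407/15353995170 ≈ 0.29061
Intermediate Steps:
S(X) = 1 (S(X) = (2*X)/((2*X)) = (2*X)*(1/(2*X)) = 1)
l(m) = 1
S(628)/(97903 - 1*(-22928)) + (-73853 - l(414))/(-254140) = 1/(97903 - 1*(-22928)) + (-73853 - 1*1)/(-254140) = 1/(97903 + 22928) + (-73853 - 1)*(-1/254140) = 1/120831 - 73854*(-1/254140) = 1*(1/120831) + 36927/127070 = 1/120831 + 36927/127070 = 4462053407/15353995170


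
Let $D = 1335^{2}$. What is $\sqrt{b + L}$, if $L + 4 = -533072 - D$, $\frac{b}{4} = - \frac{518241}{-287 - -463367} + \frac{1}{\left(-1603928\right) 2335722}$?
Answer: $\frac{i \sqrt{6934618041050421154421224995405}}{1730641537290} \approx 1521.6 i$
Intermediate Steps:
$D = 1782225$
$b = - \frac{356369633261107}{79609510715340}$ ($b = 4 \left(- \frac{518241}{-287 - -463367} + \frac{1}{\left(-1603928\right) 2335722}\right) = 4 \left(- \frac{518241}{-287 + 463367} - \frac{1}{3746329916016}\right) = 4 \left(- \frac{518241}{463080} - \frac{1}{3746329916016}\right) = 4 \left(\left(-518241\right) \frac{1}{463080} - \frac{1}{3746329916016}\right) = 4 \left(- \frac{761}{680} - \frac{1}{3746329916016}\right) = 4 \left(- \frac{356369633261107}{318438042861360}\right) = - \frac{356369633261107}{79609510715340} \approx -4.4765$)
$L = -2315301$ ($L = -4 - 2315297 = -2315301$)
$\sqrt{b + L} = \sqrt{- \frac{356369633261107}{79609510715340} - 2315301} = \sqrt{- \frac{184320336138370678447}{79609510715340}} = \frac{i \sqrt{6934618041050421154421224995405}}{1730641537290}$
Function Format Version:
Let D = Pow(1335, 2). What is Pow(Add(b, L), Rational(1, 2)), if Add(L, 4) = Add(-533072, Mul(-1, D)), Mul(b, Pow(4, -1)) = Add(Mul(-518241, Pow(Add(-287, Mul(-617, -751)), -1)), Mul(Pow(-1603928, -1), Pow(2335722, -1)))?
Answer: Mul(Rational(1, 1730641537290), I, Pow(6934618041050421154421224995405, Rational(1, 2))) ≈ Mul(1521.6, I)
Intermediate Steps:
D = 1782225
b = Rational(-356369633261107, 79609510715340) (b = Mul(4, Add(Mul(-518241, Pow(Add(-287, Mul(-617, -751)), -1)), Mul(Pow(-1603928, -1), Pow(2335722, -1)))) = Mul(4, Add(Mul(-518241, Pow(Add(-287, 463367), -1)), Mul(Rational(-1, 1603928), Rational(1, 2335722)))) = Mul(4, Add(Mul(-518241, Pow(463080, -1)), Rational(-1, 3746329916016))) = Mul(4, Add(Mul(-518241, Rational(1, 463080)), Rational(-1, 3746329916016))) = Mul(4, Add(Rational(-761, 680), Rational(-1, 3746329916016))) = Mul(4, Rational(-356369633261107, 318438042861360)) = Rational(-356369633261107, 79609510715340) ≈ -4.4765)
L = -2315301 (L = Add(-4, Add(-533072, Mul(-1, 1782225))) = Add(-4, Add(-533072, -1782225)) = Add(-4, -2315297) = -2315301)
Pow(Add(b, L), Rational(1, 2)) = Pow(Add(Rational(-356369633261107, 79609510715340), -2315301), Rational(1, 2)) = Pow(Rational(-184320336138370678447, 79609510715340), Rational(1, 2)) = Mul(Rational(1, 1730641537290), I, Pow(6934618041050421154421224995405, Rational(1, 2)))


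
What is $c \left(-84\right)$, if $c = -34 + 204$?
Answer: $-14280$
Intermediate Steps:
$c = 170$
$c \left(-84\right) = 170 \left(-84\right) = -14280$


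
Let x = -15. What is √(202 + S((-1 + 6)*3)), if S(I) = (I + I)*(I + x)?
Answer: √202 ≈ 14.213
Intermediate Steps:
S(I) = 2*I*(-15 + I) (S(I) = (I + I)*(I - 15) = (2*I)*(-15 + I) = 2*I*(-15 + I))
√(202 + S((-1 + 6)*3)) = √(202 + 2*((-1 + 6)*3)*(-15 + (-1 + 6)*3)) = √(202 + 2*(5*3)*(-15 + 5*3)) = √(202 + 2*15*(-15 + 15)) = √(202 + 2*15*0) = √(202 + 0) = √202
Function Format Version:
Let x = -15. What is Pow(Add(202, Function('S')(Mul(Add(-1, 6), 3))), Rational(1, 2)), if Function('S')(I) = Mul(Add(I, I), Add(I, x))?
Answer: Pow(202, Rational(1, 2)) ≈ 14.213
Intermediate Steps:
Function('S')(I) = Mul(2, I, Add(-15, I)) (Function('S')(I) = Mul(Add(I, I), Add(I, -15)) = Mul(Mul(2, I), Add(-15, I)) = Mul(2, I, Add(-15, I)))
Pow(Add(202, Function('S')(Mul(Add(-1, 6), 3))), Rational(1, 2)) = Pow(Add(202, Mul(2, Mul(Add(-1, 6), 3), Add(-15, Mul(Add(-1, 6), 3)))), Rational(1, 2)) = Pow(Add(202, Mul(2, Mul(5, 3), Add(-15, Mul(5, 3)))), Rational(1, 2)) = Pow(Add(202, Mul(2, 15, Add(-15, 15))), Rational(1, 2)) = Pow(Add(202, Mul(2, 15, 0)), Rational(1, 2)) = Pow(Add(202, 0), Rational(1, 2)) = Pow(202, Rational(1, 2))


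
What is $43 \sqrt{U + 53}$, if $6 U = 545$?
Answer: $\frac{43 \sqrt{5178}}{6} \approx 515.7$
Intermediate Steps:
$U = \frac{545}{6}$ ($U = \frac{1}{6} \cdot 545 = \frac{545}{6} \approx 90.833$)
$43 \sqrt{U + 53} = 43 \sqrt{\frac{545}{6} + 53} = 43 \sqrt{\frac{863}{6}} = 43 \frac{\sqrt{5178}}{6} = \frac{43 \sqrt{5178}}{6}$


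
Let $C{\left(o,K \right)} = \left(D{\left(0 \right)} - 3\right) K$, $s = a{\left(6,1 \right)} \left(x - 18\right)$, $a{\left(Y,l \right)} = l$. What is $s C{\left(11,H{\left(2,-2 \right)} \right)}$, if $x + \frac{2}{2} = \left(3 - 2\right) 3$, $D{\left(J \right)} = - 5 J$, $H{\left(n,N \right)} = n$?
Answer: $96$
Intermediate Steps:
$x = 2$ ($x = -1 + \left(3 - 2\right) 3 = -1 + 1 \cdot 3 = -1 + 3 = 2$)
$s = -16$ ($s = 1 \left(2 - 18\right) = 1 \left(-16\right) = -16$)
$C{\left(o,K \right)} = - 3 K$ ($C{\left(o,K \right)} = \left(\left(-5\right) 0 - 3\right) K = \left(0 - 3\right) K = - 3 K$)
$s C{\left(11,H{\left(2,-2 \right)} \right)} = - 16 \left(\left(-3\right) 2\right) = \left(-16\right) \left(-6\right) = 96$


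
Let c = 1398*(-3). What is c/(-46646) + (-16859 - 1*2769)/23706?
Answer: -204036181/276447519 ≈ -0.73806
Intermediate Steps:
c = -4194
c/(-46646) + (-16859 - 1*2769)/23706 = -4194/(-46646) + (-16859 - 1*2769)/23706 = -4194*(-1/46646) + (-16859 - 2769)*(1/23706) = 2097/23323 - 19628*1/23706 = 2097/23323 - 9814/11853 = -204036181/276447519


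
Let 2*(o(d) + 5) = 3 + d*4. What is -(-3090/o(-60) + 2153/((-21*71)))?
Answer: -8682589/368277 ≈ -23.576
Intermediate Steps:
o(d) = -7/2 + 2*d (o(d) = -5 + (3 + d*4)/2 = -5 + (3 + 4*d)/2 = -5 + (3/2 + 2*d) = -7/2 + 2*d)
-(-3090/o(-60) + 2153/((-21*71))) = -(-3090/(-7/2 + 2*(-60)) + 2153/((-21*71))) = -(-3090/(-7/2 - 120) + 2153/(-1491)) = -(-3090/(-247/2) + 2153*(-1/1491)) = -(-3090*(-2/247) - 2153/1491) = -(6180/247 - 2153/1491) = -1*8682589/368277 = -8682589/368277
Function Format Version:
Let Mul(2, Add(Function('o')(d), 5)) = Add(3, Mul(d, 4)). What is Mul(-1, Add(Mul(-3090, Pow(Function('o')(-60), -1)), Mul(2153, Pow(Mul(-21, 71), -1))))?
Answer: Rational(-8682589, 368277) ≈ -23.576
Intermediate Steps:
Function('o')(d) = Add(Rational(-7, 2), Mul(2, d)) (Function('o')(d) = Add(-5, Mul(Rational(1, 2), Add(3, Mul(d, 4)))) = Add(-5, Mul(Rational(1, 2), Add(3, Mul(4, d)))) = Add(-5, Add(Rational(3, 2), Mul(2, d))) = Add(Rational(-7, 2), Mul(2, d)))
Mul(-1, Add(Mul(-3090, Pow(Function('o')(-60), -1)), Mul(2153, Pow(Mul(-21, 71), -1)))) = Mul(-1, Add(Mul(-3090, Pow(Add(Rational(-7, 2), Mul(2, -60)), -1)), Mul(2153, Pow(Mul(-21, 71), -1)))) = Mul(-1, Add(Mul(-3090, Pow(Add(Rational(-7, 2), -120), -1)), Mul(2153, Pow(-1491, -1)))) = Mul(-1, Add(Mul(-3090, Pow(Rational(-247, 2), -1)), Mul(2153, Rational(-1, 1491)))) = Mul(-1, Add(Mul(-3090, Rational(-2, 247)), Rational(-2153, 1491))) = Mul(-1, Add(Rational(6180, 247), Rational(-2153, 1491))) = Mul(-1, Rational(8682589, 368277)) = Rational(-8682589, 368277)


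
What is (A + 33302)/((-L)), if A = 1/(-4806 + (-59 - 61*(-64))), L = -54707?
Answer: 32003221/52573427 ≈ 0.60873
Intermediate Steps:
A = -1/961 (A = 1/(-4806 + (-59 + 3904)) = 1/(-4806 + 3845) = 1/(-961) = -1/961 ≈ -0.0010406)
(A + 33302)/((-L)) = (-1/961 + 33302)/((-1*(-54707))) = (32003221/961)/54707 = (32003221/961)*(1/54707) = 32003221/52573427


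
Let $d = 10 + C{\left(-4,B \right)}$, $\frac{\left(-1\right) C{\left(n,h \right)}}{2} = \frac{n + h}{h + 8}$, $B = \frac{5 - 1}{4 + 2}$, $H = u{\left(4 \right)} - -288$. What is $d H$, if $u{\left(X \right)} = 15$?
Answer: $\frac{42420}{13} \approx 3263.1$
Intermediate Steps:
$H = 303$ ($H = 15 - -288 = 15 + 288 = 303$)
$B = \frac{2}{3}$ ($B = \frac{4}{6} = 4 \cdot \frac{1}{6} = \frac{2}{3} \approx 0.66667$)
$C{\left(n,h \right)} = - \frac{2 \left(h + n\right)}{8 + h}$ ($C{\left(n,h \right)} = - 2 \frac{n + h}{h + 8} = - 2 \frac{h + n}{8 + h} = - \frac{2 \left(h + n\right)}{8 + h}$)
$d = \frac{140}{13}$ ($d = 10 + \frac{2 \left(\left(-1\right) \frac{2}{3} - -4\right)}{8 + \frac{2}{3}} = 10 + \frac{2 \left(- \frac{2}{3} + 4\right)}{\frac{26}{3}} = 10 + 2 \cdot \frac{3}{26} \cdot \frac{10}{3} = 10 + \frac{10}{13} = \frac{140}{13} \approx 10.769$)
$d H = \frac{140}{13} \cdot 303 = \frac{42420}{13}$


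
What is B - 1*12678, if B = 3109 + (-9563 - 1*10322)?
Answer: -29454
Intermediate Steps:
B = -16776 (B = 3109 + (-9563 - 10322) = 3109 - 19885 = -16776)
B - 1*12678 = -16776 - 1*12678 = -16776 - 12678 = -29454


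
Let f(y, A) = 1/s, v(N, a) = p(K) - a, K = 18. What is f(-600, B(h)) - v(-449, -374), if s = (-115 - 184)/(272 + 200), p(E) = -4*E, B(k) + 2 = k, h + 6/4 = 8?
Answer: -90770/299 ≈ -303.58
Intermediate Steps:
h = 13/2 (h = -3/2 + 8 = 13/2 ≈ 6.5000)
B(k) = -2 + k
v(N, a) = -72 - a (v(N, a) = -4*18 - a = -72 - a)
s = -299/472 ≈ -0.63347
f(y, A) = -472/299 (f(y, A) = 1/(-299/472) = -472/299)
f(-600, B(h)) - v(-449, -374) = -472/299 - (-72 - 1*(-374)) = -472/299 - (-72 + 374) = -472/299 - 1*302 = -472/299 - 302 = -90770/299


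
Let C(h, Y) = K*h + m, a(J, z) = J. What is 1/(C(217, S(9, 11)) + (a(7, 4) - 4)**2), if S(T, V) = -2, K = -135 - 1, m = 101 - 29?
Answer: -1/29431 ≈ -3.3978e-5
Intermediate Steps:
m = 72
K = -136
C(h, Y) = 72 - 136*h (C(h, Y) = -136*h + 72 = 72 - 136*h)
1/(C(217, S(9, 11)) + (a(7, 4) - 4)**2) = 1/((72 - 136*217) + (7 - 4)**2) = 1/((72 - 29512) + 3**2) = 1/(-29440 + 9) = 1/(-29431) = -1/29431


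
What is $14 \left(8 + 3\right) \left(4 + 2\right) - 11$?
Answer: $913$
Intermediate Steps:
$14 \left(8 + 3\right) \left(4 + 2\right) - 11 = 14 \cdot 11 \cdot 6 - 11 = 14 \cdot 66 - 11 = 924 - 11 = 913$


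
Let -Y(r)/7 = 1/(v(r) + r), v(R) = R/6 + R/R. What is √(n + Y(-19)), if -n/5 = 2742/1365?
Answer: 8*I*√20270978/11557 ≈ 3.1166*I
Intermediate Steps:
n = -914/91 (n = -13710/1365 = -5*914/455 = -914/91 ≈ -10.044)
v(R) = 1 + R/6 (v(R) = R*(⅙) + 1 = R/6 + 1 = 1 + R/6)
Y(r) = -7/(1 + 7*r/6) (Y(r) = -7/((1 + r/6) + r) = -7/(1 + 7*r/6))
√(n + Y(-19)) = √(-914/91 - 42/(6 + 7*(-19))) = √(-914/91 - 42/(6 - 133)) = √(-914/91 - 42/(-127)) = √(-914/91 - 42*(-1/127)) = √(-914/91 + 42/127) = √(-112256/11557) = 8*I*√20270978/11557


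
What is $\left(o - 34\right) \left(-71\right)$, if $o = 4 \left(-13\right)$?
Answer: $6106$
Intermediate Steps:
$o = -52$
$\left(o - 34\right) \left(-71\right) = \left(-52 - 34\right) \left(-71\right) = \left(-86\right) \left(-71\right) = 6106$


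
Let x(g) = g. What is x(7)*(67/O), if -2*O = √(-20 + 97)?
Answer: -134*√77/11 ≈ -106.90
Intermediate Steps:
O = -√77/2 (O = -√(-20 + 97)/2 = -√77/2 ≈ -4.3875)
x(7)*(67/O) = 7*(67/((-√77/2))) = 7*(67*(-2*√77/77)) = 7*(-134*√77/77) = -134*√77/11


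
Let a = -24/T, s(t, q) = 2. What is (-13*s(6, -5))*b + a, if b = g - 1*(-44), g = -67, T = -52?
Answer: 7780/13 ≈ 598.46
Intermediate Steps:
a = 6/13 (a = -24/(-52) = -24*(-1/52) = 6/13 ≈ 0.46154)
b = -23 (b = -67 - 1*(-44) = -67 + 44 = -23)
(-13*s(6, -5))*b + a = -13*2*(-23) + 6/13 = -26*(-23) + 6/13 = 598 + 6/13 = 7780/13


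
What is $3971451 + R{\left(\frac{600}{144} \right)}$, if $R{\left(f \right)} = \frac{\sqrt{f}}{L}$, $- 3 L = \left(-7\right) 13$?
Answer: $3971451 + \frac{5 \sqrt{6}}{182} \approx 3.9715 \cdot 10^{6}$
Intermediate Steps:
$L = \frac{91}{3}$ ($L = - \frac{\left(-7\right) 13}{3} = \left(- \frac{1}{3}\right) \left(-91\right) = \frac{91}{3} \approx 30.333$)
$R{\left(f \right)} = \frac{3 \sqrt{f}}{91}$ ($R{\left(f \right)} = \frac{\sqrt{f}}{\frac{91}{3}} = \frac{3 \sqrt{f}}{91}$)
$3971451 + R{\left(\frac{600}{144} \right)} = 3971451 + \frac{3 \sqrt{\frac{600}{144}}}{91} = 3971451 + \frac{3 \sqrt{600 \cdot \frac{1}{144}}}{91} = 3971451 + \frac{3 \sqrt{\frac{25}{6}}}{91} = 3971451 + \frac{3 \frac{5 \sqrt{6}}{6}}{91} = 3971451 + \frac{5 \sqrt{6}}{182}$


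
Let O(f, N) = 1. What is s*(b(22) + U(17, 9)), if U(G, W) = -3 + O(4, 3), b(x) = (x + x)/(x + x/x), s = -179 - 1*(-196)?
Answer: -34/23 ≈ -1.4783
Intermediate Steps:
s = 17 (s = -179 + 196 = 17)
b(x) = 2*x/(1 + x) (b(x) = (2*x)/(x + 1) = (2*x)/(1 + x) = 2*x/(1 + x))
U(G, W) = -2 (U(G, W) = -3 + 1 = -2)
s*(b(22) + U(17, 9)) = 17*(2*22/(1 + 22) - 2) = 17*(2*22/23 - 2) = 17*(2*22*(1/23) - 2) = 17*(44/23 - 2) = 17*(-2/23) = -34/23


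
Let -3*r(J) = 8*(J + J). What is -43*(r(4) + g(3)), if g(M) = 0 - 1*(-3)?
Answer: 2365/3 ≈ 788.33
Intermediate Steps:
g(M) = 3 (g(M) = 0 + 3 = 3)
r(J) = -16*J/3 (r(J) = -8*(J + J)/3 = -8*2*J/3 = -16*J/3)
-43*(r(4) + g(3)) = -43*(-16/3*4 + 3) = -43*(-64/3 + 3) = -43*(-55/3) = 2365/3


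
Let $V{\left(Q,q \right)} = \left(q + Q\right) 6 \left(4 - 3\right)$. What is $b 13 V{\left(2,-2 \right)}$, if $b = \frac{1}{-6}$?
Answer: $0$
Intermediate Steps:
$b = - \frac{1}{6} \approx -0.16667$
$V{\left(Q,q \right)} = 6 Q + 6 q$ ($V{\left(Q,q \right)} = \left(Q + q\right) 6 \cdot 1 = \left(6 Q + 6 q\right) 1 = 6 Q + 6 q$)
$b 13 V{\left(2,-2 \right)} = \left(- \frac{1}{6}\right) 13 \left(6 \cdot 2 + 6 \left(-2\right)\right) = - \frac{13 \left(12 - 12\right)}{6} = \left(- \frac{13}{6}\right) 0 = 0$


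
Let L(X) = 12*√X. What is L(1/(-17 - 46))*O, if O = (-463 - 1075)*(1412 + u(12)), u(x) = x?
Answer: -8760448*I*√7/7 ≈ -3.3111e+6*I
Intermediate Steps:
O = -2190112 (O = (-463 - 1075)*(1412 + 12) = -1538*1424 = -2190112)
L(1/(-17 - 46))*O = (12*√(1/(-17 - 46)))*(-2190112) = (12*√(1/(-63)))*(-2190112) = (12*√(-1/63))*(-2190112) = (12*(I*√7/21))*(-2190112) = (4*I*√7/7)*(-2190112) = -8760448*I*√7/7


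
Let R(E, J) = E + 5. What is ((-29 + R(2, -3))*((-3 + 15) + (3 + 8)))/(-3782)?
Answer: 253/1891 ≈ 0.13379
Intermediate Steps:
R(E, J) = 5 + E
((-29 + R(2, -3))*((-3 + 15) + (3 + 8)))/(-3782) = ((-29 + (5 + 2))*((-3 + 15) + (3 + 8)))/(-3782) = ((-29 + 7)*(12 + 11))*(-1/3782) = -22*23*(-1/3782) = -506*(-1/3782) = 253/1891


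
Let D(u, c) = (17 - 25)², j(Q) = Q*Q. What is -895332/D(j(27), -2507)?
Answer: -223833/16 ≈ -13990.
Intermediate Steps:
j(Q) = Q²
D(u, c) = 64 (D(u, c) = (-8)² = 64)
-895332/D(j(27), -2507) = -895332/64 = -895332*1/64 = -223833/16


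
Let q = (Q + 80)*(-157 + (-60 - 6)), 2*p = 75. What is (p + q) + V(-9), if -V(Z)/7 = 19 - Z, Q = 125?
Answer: -91747/2 ≈ -45874.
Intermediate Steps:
p = 75/2 (p = (½)*75 = 75/2 ≈ 37.500)
q = -45715 (q = (125 + 80)*(-157 + (-60 - 6)) = 205*(-157 - 66) = 205*(-223) = -45715)
V(Z) = -133 + 7*Z (V(Z) = -7*(19 - Z) = -133 + 7*Z)
(p + q) + V(-9) = (75/2 - 45715) + (-133 + 7*(-9)) = -91355/2 + (-133 - 63) = -91355/2 - 196 = -91747/2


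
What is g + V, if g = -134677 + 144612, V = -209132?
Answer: -199197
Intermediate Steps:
g = 9935
g + V = 9935 - 209132 = -199197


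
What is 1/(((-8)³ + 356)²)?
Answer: 1/24336 ≈ 4.1091e-5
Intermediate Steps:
1/(((-8)³ + 356)²) = 1/((-512 + 356)²) = 1/((-156)²) = 1/24336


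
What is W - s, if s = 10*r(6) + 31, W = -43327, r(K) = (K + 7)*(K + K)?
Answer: -44918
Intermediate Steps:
r(K) = 2*K*(7 + K) (r(K) = (7 + K)*(2*K) = 2*K*(7 + K))
s = 1591 (s = 10*(2*6*(7 + 6)) + 31 = 10*(2*6*13) + 31 = 10*156 + 31 = 1560 + 31 = 1591)
W - s = -43327 - 1*1591 = -43327 - 1591 = -44918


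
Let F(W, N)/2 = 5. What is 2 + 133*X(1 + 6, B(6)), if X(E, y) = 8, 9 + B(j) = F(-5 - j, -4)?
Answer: 1066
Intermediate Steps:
F(W, N) = 10 (F(W, N) = 2*5 = 10)
B(j) = 1 (B(j) = -9 + 10 = 1)
2 + 133*X(1 + 6, B(6)) = 2 + 133*8 = 2 + 1064 = 1066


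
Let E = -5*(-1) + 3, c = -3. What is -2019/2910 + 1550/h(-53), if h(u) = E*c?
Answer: -379913/5820 ≈ -65.277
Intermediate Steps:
E = 8 (E = 5 + 3 = 8)
h(u) = -24 (h(u) = 8*(-3) = -24)
-2019/2910 + 1550/h(-53) = -2019/2910 + 1550/(-24) = -2019*1/2910 + 1550*(-1/24) = -673/970 - 775/12 = -379913/5820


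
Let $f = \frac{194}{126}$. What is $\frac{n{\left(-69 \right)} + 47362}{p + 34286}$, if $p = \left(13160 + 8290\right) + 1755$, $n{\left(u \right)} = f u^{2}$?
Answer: $\frac{382847}{402437} \approx 0.95132$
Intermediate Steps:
$f = \frac{97}{63}$ ($f = 194 \cdot \frac{1}{126} = \frac{97}{63} \approx 1.5397$)
$n{\left(u \right)} = \frac{97 u^{2}}{63}$
$p = 23205$ ($p = 21450 + 1755 = 23205$)
$\frac{n{\left(-69 \right)} + 47362}{p + 34286} = \frac{\frac{97 \left(-69\right)^{2}}{63} + 47362}{23205 + 34286} = \frac{\frac{97}{63} \cdot 4761 + 47362}{57491} = \left(\frac{51313}{7} + 47362\right) \frac{1}{57491} = \frac{382847}{7} \cdot \frac{1}{57491} = \frac{382847}{402437}$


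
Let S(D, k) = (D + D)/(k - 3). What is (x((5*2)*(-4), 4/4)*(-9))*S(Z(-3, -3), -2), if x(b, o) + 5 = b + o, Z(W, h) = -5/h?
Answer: -264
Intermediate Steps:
S(D, k) = 2*D/(-3 + k) (S(D, k) = (2*D)/(-3 + k) = 2*D/(-3 + k))
x(b, o) = -5 + b + o (x(b, o) = -5 + (b + o) = -5 + b + o)
(x((5*2)*(-4), 4/4)*(-9))*S(Z(-3, -3), -2) = ((-5 + (5*2)*(-4) + 4/4)*(-9))*(2*(-5/(-3))/(-3 - 2)) = ((-5 + 10*(-4) + 4*(¼))*(-9))*(2*(-5*(-⅓))/(-5)) = ((-5 - 40 + 1)*(-9))*(2*(5/3)*(-⅕)) = -44*(-9)*(-⅔) = 396*(-⅔) = -264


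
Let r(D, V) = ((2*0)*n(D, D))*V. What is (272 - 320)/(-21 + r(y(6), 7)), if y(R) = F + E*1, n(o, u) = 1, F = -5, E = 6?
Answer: 16/7 ≈ 2.2857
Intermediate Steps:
y(R) = 1 (y(R) = -5 + 6*1 = -5 + 6 = 1)
r(D, V) = 0 (r(D, V) = ((2*0)*1)*V = (0*1)*V = 0*V = 0)
(272 - 320)/(-21 + r(y(6), 7)) = (272 - 320)/(-21 + 0) = -48/(-21) = -48*(-1/21) = 16/7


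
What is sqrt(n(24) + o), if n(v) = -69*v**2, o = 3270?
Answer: I*sqrt(36474) ≈ 190.98*I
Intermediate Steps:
sqrt(n(24) + o) = sqrt(-69*24**2 + 3270) = sqrt(-69*576 + 3270) = sqrt(-39744 + 3270) = sqrt(-36474) = I*sqrt(36474)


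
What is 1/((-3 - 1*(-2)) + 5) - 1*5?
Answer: -19/4 ≈ -4.7500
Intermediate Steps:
1/((-3 - 1*(-2)) + 5) - 1*5 = 1/((-3 + 2) + 5) - 5 = 1/(-1 + 5) - 5 = 1/4 - 5 = ¼ - 5 = -19/4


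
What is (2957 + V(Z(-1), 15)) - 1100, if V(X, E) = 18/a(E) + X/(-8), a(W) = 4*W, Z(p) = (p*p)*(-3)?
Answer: 74307/40 ≈ 1857.7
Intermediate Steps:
Z(p) = -3*p² (Z(p) = p²*(-3) = -3*p²)
V(X, E) = -X/8 + 9/(2*E) (V(X, E) = 18/((4*E)) + X/(-8) = 18*(1/(4*E)) + X*(-⅛) = 9/(2*E) - X/8 = -X/8 + 9/(2*E))
(2957 + V(Z(-1), 15)) - 1100 = (2957 + (⅛)*(36 - 1*15*(-3*(-1)²))/15) - 1100 = (2957 + (⅛)*(1/15)*(36 - 1*15*(-3*1))) - 1100 = (2957 + (⅛)*(1/15)*(36 - 1*15*(-3))) - 1100 = (2957 + (⅛)*(1/15)*(36 + 45)) - 1100 = (2957 + (⅛)*(1/15)*81) - 1100 = (2957 + 27/40) - 1100 = 118307/40 - 1100 = 74307/40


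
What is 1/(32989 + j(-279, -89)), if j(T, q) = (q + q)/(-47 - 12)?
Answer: 59/1946529 ≈ 3.0310e-5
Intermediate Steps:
j(T, q) = -2*q/59 (j(T, q) = (2*q)/(-59) = (2*q)*(-1/59) = -2*q/59)
1/(32989 + j(-279, -89)) = 1/(32989 - 2/59*(-89)) = 1/(32989 + 178/59) = 1/(1946529/59) = 59/1946529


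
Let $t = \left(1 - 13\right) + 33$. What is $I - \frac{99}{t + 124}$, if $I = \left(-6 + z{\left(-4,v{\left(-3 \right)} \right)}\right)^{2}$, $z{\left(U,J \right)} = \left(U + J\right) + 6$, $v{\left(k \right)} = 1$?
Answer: $\frac{1206}{145} \approx 8.3172$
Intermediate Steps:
$z{\left(U,J \right)} = 6 + J + U$ ($z{\left(U,J \right)} = \left(J + U\right) + 6 = 6 + J + U$)
$t = 21$ ($t = -12 + 33 = 21$)
$I = 9$ ($I = \left(-6 + \left(6 + 1 - 4\right)\right)^{2} = \left(-6 + 3\right)^{2} = \left(-3\right)^{2} = 9$)
$I - \frac{99}{t + 124} = 9 - \frac{99}{21 + 124} = 9 - \frac{99}{145} = \frac{1206}{145}$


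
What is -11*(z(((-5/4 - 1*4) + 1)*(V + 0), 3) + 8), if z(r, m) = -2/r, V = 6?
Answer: -4532/51 ≈ -88.863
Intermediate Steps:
-11*(z(((-5/4 - 1*4) + 1)*(V + 0), 3) + 8) = -11*(-2*1/((6 + 0)*((-5/4 - 1*4) + 1)) + 8) = -11*(-2*1/(6*((-5*1/4 - 4) + 1)) + 8) = -11*(-2*1/(6*((-5/4 - 4) + 1)) + 8) = -11*(-2*1/(6*(-21/4 + 1)) + 8) = -11*(-2/((-17/4*6)) + 8) = -11*(-2/(-51/2) + 8) = -11*(-2*(-2/51) + 8) = -11*(4/51 + 8) = -11*412/51 = -4532/51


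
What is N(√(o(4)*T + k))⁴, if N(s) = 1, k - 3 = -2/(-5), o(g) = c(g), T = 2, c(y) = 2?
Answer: 1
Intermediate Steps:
o(g) = 2
k = 17/5 (k = 3 - 2/(-5) = 3 - 2*(-⅕) = 3 + ⅖ = 17/5 ≈ 3.4000)
N(√(o(4)*T + k))⁴ = 1⁴ = 1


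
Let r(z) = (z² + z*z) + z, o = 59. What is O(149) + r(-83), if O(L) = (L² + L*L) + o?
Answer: 58156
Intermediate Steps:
O(L) = 59 + 2*L² (O(L) = (L² + L*L) + 59 = (L² + L²) + 59 = 2*L² + 59 = 59 + 2*L²)
r(z) = z + 2*z² (r(z) = (z² + z²) + z = 2*z² + z = z + 2*z²)
O(149) + r(-83) = (59 + 2*149²) - 83*(1 + 2*(-83)) = (59 + 2*22201) - 83*(1 - 166) = (59 + 44402) - 83*(-165) = 44461 + 13695 = 58156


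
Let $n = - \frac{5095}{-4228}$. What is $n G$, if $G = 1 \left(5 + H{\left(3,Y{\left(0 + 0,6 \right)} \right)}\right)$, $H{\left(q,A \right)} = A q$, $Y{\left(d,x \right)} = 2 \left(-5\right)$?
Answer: $- \frac{127375}{4228} \approx -30.127$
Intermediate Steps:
$Y{\left(d,x \right)} = -10$
$n = \frac{5095}{4228}$ ($n = \left(-5095\right) \left(- \frac{1}{4228}\right) = \frac{5095}{4228} \approx 1.2051$)
$G = -25$ ($G = 1 \left(5 - 30\right) = 1 \left(-25\right) = -25$)
$n G = \frac{5095}{4228} \left(-25\right) = - \frac{127375}{4228}$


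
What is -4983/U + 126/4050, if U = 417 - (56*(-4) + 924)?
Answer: 1123156/63675 ≈ 17.639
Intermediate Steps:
U = -283 (U = 417 - (-224 + 924) = 417 - 1*700 = 417 - 700 = -283)
-4983/U + 126/4050 = -4983/(-283) + 126/4050 = -4983*(-1/283) + 126*(1/4050) = 4983/283 + 7/225 = 1123156/63675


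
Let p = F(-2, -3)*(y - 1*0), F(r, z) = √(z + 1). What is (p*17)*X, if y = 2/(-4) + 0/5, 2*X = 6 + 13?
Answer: -323*I*√2/4 ≈ -114.2*I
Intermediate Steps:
F(r, z) = √(1 + z)
X = 19/2 (X = (6 + 13)/2 = (½)*19 = 19/2 ≈ 9.5000)
y = -½ (y = 2*(-¼) + 0*(⅕) = -½ + 0 = -½ ≈ -0.50000)
p = -I*√2/2 (p = √(1 - 3)*(-½ - 1*0) = √(-2)*(-½ + 0) = (I*√2)*(-½) = -I*√2/2 ≈ -0.70711*I)
(p*17)*X = (-I*√2/2*17)*(19/2) = -17*I*√2/2*(19/2) = -323*I*√2/4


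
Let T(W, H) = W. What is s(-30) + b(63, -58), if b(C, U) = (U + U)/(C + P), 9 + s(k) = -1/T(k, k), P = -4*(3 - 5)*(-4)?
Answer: -11819/930 ≈ -12.709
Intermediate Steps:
P = -32 (P = -4*(-2)*(-4) = 8*(-4) = -32)
s(k) = -9 - 1/k
b(C, U) = 2*U/(-32 + C) (b(C, U) = (U + U)/(C - 32) = (2*U)/(-32 + C) = 2*U/(-32 + C))
s(-30) + b(63, -58) = (-9 - 1/(-30)) + 2*(-58)/(-32 + 63) = (-9 - 1*(-1/30)) + 2*(-58)/31 = (-9 + 1/30) + 2*(-58)*(1/31) = -269/30 - 116/31 = -11819/930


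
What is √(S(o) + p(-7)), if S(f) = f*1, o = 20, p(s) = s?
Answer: √13 ≈ 3.6056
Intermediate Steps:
S(f) = f
√(S(o) + p(-7)) = √(20 - 7) = √13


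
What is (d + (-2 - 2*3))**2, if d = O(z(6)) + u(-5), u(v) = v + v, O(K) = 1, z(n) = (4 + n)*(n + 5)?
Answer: 289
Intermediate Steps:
z(n) = (4 + n)*(5 + n)
u(v) = 2*v
d = -9 (d = 1 + 2*(-5) = 1 - 10 = -9)
(d + (-2 - 2*3))**2 = (-9 + (-2 - 2*3))**2 = (-9 + (-2 - 6))**2 = (-9 - 8)**2 = (-17)**2 = 289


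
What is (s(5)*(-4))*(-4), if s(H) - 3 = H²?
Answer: 448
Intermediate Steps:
s(H) = 3 + H²
(s(5)*(-4))*(-4) = ((3 + 5²)*(-4))*(-4) = ((3 + 25)*(-4))*(-4) = (28*(-4))*(-4) = -112*(-4) = 448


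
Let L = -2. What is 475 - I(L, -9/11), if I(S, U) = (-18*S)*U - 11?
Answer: 5670/11 ≈ 515.45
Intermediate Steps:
I(S, U) = -11 - 18*S*U (I(S, U) = -18*S*U - 11 = -11 - 18*S*U)
475 - I(L, -9/11) = 475 - (-11 - 18*(-2)*(-9/11)) = 475 - (-11 - 324/11) = 475 - 1*(-445/11) = 475 + 445/11 = 5670/11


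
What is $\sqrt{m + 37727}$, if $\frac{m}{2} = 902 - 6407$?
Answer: $\sqrt{26717} \approx 163.45$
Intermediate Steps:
$m = -11010$ ($m = 2 \left(902 - 6407\right) = 2 \left(-5505\right) = -11010$)
$\sqrt{m + 37727} = \sqrt{-11010 + 37727} = \sqrt{26717}$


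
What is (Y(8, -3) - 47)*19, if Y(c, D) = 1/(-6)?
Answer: -5377/6 ≈ -896.17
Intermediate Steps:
Y(c, D) = -1/6
(Y(8, -3) - 47)*19 = (-1/6 - 47)*19 = -283/6*19 = -5377/6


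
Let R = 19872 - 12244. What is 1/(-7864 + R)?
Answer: -1/236 ≈ -0.0042373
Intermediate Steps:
R = 7628
1/(-7864 + R) = 1/(-7864 + 7628) = 1/(-236) = -1/236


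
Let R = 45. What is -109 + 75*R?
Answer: 3266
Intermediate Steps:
-109 + 75*R = -109 + 75*45 = -109 + 3375 = 3266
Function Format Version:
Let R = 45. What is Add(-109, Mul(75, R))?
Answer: 3266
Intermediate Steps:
Add(-109, Mul(75, R)) = Add(-109, Mul(75, 45)) = Add(-109, 3375) = 3266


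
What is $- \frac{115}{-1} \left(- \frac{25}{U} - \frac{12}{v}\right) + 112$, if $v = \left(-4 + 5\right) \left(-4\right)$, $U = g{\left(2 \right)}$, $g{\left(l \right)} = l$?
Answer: $- \frac{1961}{2} \approx -980.5$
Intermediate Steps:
$U = 2$
$v = -4$ ($v = 1 \left(-4\right) = -4$)
$- \frac{115}{-1} \left(- \frac{25}{U} - \frac{12}{v}\right) + 112 = - \frac{115}{-1} \left(- \frac{25}{2} - \frac{12}{-4}\right) + 112 = \left(-115\right) \left(-1\right) \left(\left(-25\right) \frac{1}{2} - -3\right) + 112 = 115 \left(- \frac{25}{2} + 3\right) + 112 = 115 \left(- \frac{19}{2}\right) + 112 = - \frac{2185}{2} + 112 = - \frac{1961}{2}$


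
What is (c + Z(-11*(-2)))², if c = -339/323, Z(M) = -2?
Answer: 970225/104329 ≈ 9.2997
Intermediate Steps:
c = -339/323 (c = -339*1/323 = -339/323 ≈ -1.0495)
(c + Z(-11*(-2)))² = (-339/323 - 2)² = (-985/323)² = 970225/104329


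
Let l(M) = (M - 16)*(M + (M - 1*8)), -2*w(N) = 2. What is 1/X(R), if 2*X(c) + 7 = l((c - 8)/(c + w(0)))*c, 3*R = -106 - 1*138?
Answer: -122018/431897143 ≈ -0.00028252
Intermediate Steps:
w(N) = -1 (w(N) = -½*2 = -1)
l(M) = (-16 + M)*(-8 + 2*M) (l(M) = (-16 + M)*(M + (M - 8)) = (-16 + M)*(M + (-8 + M)) = (-16 + M)*(-8 + 2*M))
R = -244/3 (R = (-106 - 1*138)/3 = (-106 - 138)/3 = (⅓)*(-244) = -244/3 ≈ -81.333)
X(c) = -7/2 + c*(128 - 40*(-8 + c)/(-1 + c) + 2*(-8 + c)²/(-1 + c)²)/2 (X(c) = -7/2 + ((128 - 40*(c - 8)/(c - 1) + 2*((c - 8)/(c - 1))²)*c)/2 = -7/2 + ((128 - 40*(-8 + c)/(-1 + c) + 2*((-8 + c)/(-1 + c))²)*c)/2 = -7/2 + ((128 - 40*(-8 + c)/(-1 + c) + 2*((-8 + c)²/(-1 + c)²))*c)/2 = -7/2 + ((128 - 40*(-8 + c)/(-1 + c) + 2*(-8 + c)²/(-1 + c)²)*c)/2 = -7/2 + (c*(128 - 40*(-8 + c)/(-1 + c) + 2*(-8 + c)²/(-1 + c)²))/2 = -7/2 + c*(128 - 40*(-8 + c)/(-1 + c) + 2*(-8 + c)²/(-1 + c)²)/2)
1/X(R) = 1/((-7 - 50*(-244/3) + 65*(-244/3)² + 90*(-244/3)³)/(2*(1 + (-244/3)² - 2*(-244/3)))) = 1/((-7 + 12200/3 + 65*(59536/9) + 90*(-14526784/27))/(2*(1 + 59536/9 + 488/3))) = 1/((-7 + 12200/3 + 3869840/9 - 145267840/3)/(2*(61009/9))) = 1/((½)*(9/61009)*(-431897143/9)) = 1/(-431897143/122018) = -122018/431897143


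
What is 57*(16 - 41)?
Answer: -1425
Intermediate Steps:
57*(16 - 41) = 57*(-25) = -1425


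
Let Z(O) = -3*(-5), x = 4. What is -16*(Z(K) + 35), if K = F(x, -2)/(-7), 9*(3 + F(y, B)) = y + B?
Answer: -800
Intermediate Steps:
F(y, B) = -3 + B/9 + y/9 (F(y, B) = -3 + (y + B)/9 = -3 + (B + y)/9 = -3 + (B/9 + y/9) = -3 + B/9 + y/9)
K = 25/63 (K = (-3 + (⅑)*(-2) + (⅑)*4)/(-7) = (-3 - 2/9 + 4/9)*(-⅐) = -25/9*(-⅐) = 25/63 ≈ 0.39683)
Z(O) = 15
-16*(Z(K) + 35) = -16*(15 + 35) = -16*50 = -800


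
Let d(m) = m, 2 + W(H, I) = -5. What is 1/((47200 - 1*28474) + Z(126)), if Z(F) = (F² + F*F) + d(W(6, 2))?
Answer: 1/50471 ≈ 1.9813e-5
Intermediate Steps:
W(H, I) = -7 (W(H, I) = -2 - 5 = -7)
Z(F) = -7 + 2*F² (Z(F) = (F² + F*F) - 7 = (F² + F²) - 7 = 2*F² - 7 = -7 + 2*F²)
1/((47200 - 1*28474) + Z(126)) = 1/((47200 - 1*28474) + (-7 + 2*126²)) = 1/((47200 - 28474) + (-7 + 2*15876)) = 1/(18726 + (-7 + 31752)) = 1/(18726 + 31745) = 1/50471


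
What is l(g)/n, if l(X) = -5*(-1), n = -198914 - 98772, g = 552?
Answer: -5/297686 ≈ -1.6796e-5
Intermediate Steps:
n = -297686
l(X) = 5
l(g)/n = 5/(-297686) = 5*(-1/297686) = -5/297686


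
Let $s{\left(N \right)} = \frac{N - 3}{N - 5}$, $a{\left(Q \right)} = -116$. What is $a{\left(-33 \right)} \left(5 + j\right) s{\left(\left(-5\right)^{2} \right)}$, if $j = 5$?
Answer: $-1276$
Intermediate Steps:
$s{\left(N \right)} = \frac{-3 + N}{-5 + N}$
$a{\left(-33 \right)} \left(5 + j\right) s{\left(\left(-5\right)^{2} \right)} = - 116 \left(5 + 5\right) \frac{-3 + \left(-5\right)^{2}}{-5 + \left(-5\right)^{2}} = - 116 \cdot 10 \frac{-3 + 25}{-5 + 25} = - 116 \cdot 10 \cdot \frac{1}{20} \cdot 22 = - 116 \cdot 10 \cdot \frac{11}{10} = \left(-116\right) 11 = -1276$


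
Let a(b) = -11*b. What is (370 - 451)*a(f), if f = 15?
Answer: 13365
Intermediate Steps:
(370 - 451)*a(f) = (370 - 451)*(-11*15) = -81*(-165) = 13365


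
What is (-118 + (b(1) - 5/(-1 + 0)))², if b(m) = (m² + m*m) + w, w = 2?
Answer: 11881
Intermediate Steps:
b(m) = 2 + 2*m² (b(m) = (m² + m*m) + 2 = (m² + m²) + 2 = 2*m² + 2 = 2 + 2*m²)
(-118 + (b(1) - 5/(-1 + 0)))² = (-118 + ((2 + 2*1²) - 5/(-1 + 0)))² = (-118 + ((2 + 2*1) - 5/(-1)))² = (-118 + ((2 + 2) - 5*(-1)))² = (-118 + (4 + 5))² = (-118 + 9)² = (-109)² = 11881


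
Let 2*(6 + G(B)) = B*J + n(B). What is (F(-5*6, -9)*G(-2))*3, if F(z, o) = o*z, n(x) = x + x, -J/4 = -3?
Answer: -16200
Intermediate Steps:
J = 12 (J = -4*(-3) = 12)
n(x) = 2*x
G(B) = -6 + 7*B (G(B) = -6 + (B*12 + 2*B)/2 = -6 + (12*B + 2*B)/2 = -6 + (14*B)/2 = -6 + 7*B)
(F(-5*6, -9)*G(-2))*3 = ((-(-45)*6)*(-6 + 7*(-2)))*3 = ((-9*(-30))*(-6 - 14))*3 = (270*(-20))*3 = -5400*3 = -16200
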